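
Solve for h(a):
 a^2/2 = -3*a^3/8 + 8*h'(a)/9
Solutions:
 h(a) = C1 + 27*a^4/256 + 3*a^3/16


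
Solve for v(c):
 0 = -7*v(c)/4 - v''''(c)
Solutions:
 v(c) = (C1*sin(7^(1/4)*c/2) + C2*cos(7^(1/4)*c/2))*exp(-7^(1/4)*c/2) + (C3*sin(7^(1/4)*c/2) + C4*cos(7^(1/4)*c/2))*exp(7^(1/4)*c/2)


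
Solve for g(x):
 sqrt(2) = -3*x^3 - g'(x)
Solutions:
 g(x) = C1 - 3*x^4/4 - sqrt(2)*x


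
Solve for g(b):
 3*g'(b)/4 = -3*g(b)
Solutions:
 g(b) = C1*exp(-4*b)


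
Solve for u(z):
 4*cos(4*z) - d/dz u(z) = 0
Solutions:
 u(z) = C1 + sin(4*z)


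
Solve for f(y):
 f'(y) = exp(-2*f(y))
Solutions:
 f(y) = log(-sqrt(C1 + 2*y))
 f(y) = log(C1 + 2*y)/2


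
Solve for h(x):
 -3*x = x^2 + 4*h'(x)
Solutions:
 h(x) = C1 - x^3/12 - 3*x^2/8


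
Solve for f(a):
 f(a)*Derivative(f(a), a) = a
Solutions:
 f(a) = -sqrt(C1 + a^2)
 f(a) = sqrt(C1 + a^2)


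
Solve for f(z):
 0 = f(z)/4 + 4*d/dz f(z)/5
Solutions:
 f(z) = C1*exp(-5*z/16)


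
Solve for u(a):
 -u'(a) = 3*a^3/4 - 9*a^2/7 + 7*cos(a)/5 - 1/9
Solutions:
 u(a) = C1 - 3*a^4/16 + 3*a^3/7 + a/9 - 7*sin(a)/5


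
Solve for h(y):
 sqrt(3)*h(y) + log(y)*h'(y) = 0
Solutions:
 h(y) = C1*exp(-sqrt(3)*li(y))


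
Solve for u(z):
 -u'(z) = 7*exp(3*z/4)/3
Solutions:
 u(z) = C1 - 28*exp(3*z/4)/9


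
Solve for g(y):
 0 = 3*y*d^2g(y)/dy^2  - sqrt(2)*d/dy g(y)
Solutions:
 g(y) = C1 + C2*y^(sqrt(2)/3 + 1)


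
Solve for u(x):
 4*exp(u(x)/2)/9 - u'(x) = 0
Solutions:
 u(x) = 2*log(-1/(C1 + 4*x)) + 2*log(18)


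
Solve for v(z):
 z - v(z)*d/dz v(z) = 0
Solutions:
 v(z) = -sqrt(C1 + z^2)
 v(z) = sqrt(C1 + z^2)


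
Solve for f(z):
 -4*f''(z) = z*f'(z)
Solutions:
 f(z) = C1 + C2*erf(sqrt(2)*z/4)


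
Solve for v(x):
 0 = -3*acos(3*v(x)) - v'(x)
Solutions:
 Integral(1/acos(3*_y), (_y, v(x))) = C1 - 3*x


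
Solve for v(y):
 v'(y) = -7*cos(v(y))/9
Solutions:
 7*y/9 - log(sin(v(y)) - 1)/2 + log(sin(v(y)) + 1)/2 = C1


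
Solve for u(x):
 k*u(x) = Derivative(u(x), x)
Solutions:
 u(x) = C1*exp(k*x)


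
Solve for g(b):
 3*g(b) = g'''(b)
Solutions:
 g(b) = C3*exp(3^(1/3)*b) + (C1*sin(3^(5/6)*b/2) + C2*cos(3^(5/6)*b/2))*exp(-3^(1/3)*b/2)


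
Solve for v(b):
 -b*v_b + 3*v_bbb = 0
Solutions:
 v(b) = C1 + Integral(C2*airyai(3^(2/3)*b/3) + C3*airybi(3^(2/3)*b/3), b)


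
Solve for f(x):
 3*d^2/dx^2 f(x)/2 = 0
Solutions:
 f(x) = C1 + C2*x


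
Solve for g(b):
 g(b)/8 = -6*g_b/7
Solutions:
 g(b) = C1*exp(-7*b/48)


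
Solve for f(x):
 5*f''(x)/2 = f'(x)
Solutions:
 f(x) = C1 + C2*exp(2*x/5)


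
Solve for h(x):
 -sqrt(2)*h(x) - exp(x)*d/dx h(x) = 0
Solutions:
 h(x) = C1*exp(sqrt(2)*exp(-x))


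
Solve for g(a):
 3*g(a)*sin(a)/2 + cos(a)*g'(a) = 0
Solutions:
 g(a) = C1*cos(a)^(3/2)


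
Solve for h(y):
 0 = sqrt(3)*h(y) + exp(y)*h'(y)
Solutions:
 h(y) = C1*exp(sqrt(3)*exp(-y))


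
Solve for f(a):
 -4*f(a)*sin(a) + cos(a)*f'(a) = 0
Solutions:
 f(a) = C1/cos(a)^4


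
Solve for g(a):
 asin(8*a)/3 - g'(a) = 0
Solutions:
 g(a) = C1 + a*asin(8*a)/3 + sqrt(1 - 64*a^2)/24


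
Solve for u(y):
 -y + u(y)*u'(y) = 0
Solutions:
 u(y) = -sqrt(C1 + y^2)
 u(y) = sqrt(C1 + y^2)


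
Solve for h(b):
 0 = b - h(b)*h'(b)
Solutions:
 h(b) = -sqrt(C1 + b^2)
 h(b) = sqrt(C1 + b^2)


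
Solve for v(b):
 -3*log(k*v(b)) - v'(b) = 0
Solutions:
 li(k*v(b))/k = C1 - 3*b


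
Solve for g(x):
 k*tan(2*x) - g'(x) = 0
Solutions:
 g(x) = C1 - k*log(cos(2*x))/2


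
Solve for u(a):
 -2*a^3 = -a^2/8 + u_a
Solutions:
 u(a) = C1 - a^4/2 + a^3/24


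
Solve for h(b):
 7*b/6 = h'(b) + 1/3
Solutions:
 h(b) = C1 + 7*b^2/12 - b/3


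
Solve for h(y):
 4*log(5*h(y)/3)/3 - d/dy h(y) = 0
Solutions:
 3*Integral(1/(-log(_y) - log(5) + log(3)), (_y, h(y)))/4 = C1 - y


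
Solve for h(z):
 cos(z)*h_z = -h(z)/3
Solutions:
 h(z) = C1*(sin(z) - 1)^(1/6)/(sin(z) + 1)^(1/6)


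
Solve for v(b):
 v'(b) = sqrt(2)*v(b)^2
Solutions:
 v(b) = -1/(C1 + sqrt(2)*b)


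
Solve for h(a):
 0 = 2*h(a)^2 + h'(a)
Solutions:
 h(a) = 1/(C1 + 2*a)


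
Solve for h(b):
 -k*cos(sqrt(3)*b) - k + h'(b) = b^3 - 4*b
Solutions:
 h(b) = C1 + b^4/4 - 2*b^2 + b*k + sqrt(3)*k*sin(sqrt(3)*b)/3


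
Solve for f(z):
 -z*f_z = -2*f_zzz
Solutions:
 f(z) = C1 + Integral(C2*airyai(2^(2/3)*z/2) + C3*airybi(2^(2/3)*z/2), z)


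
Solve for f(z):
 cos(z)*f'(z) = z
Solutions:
 f(z) = C1 + Integral(z/cos(z), z)


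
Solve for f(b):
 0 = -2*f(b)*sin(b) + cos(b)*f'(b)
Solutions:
 f(b) = C1/cos(b)^2


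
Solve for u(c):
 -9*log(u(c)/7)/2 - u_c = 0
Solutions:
 -2*Integral(1/(-log(_y) + log(7)), (_y, u(c)))/9 = C1 - c


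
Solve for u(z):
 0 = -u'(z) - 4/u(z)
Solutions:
 u(z) = -sqrt(C1 - 8*z)
 u(z) = sqrt(C1 - 8*z)


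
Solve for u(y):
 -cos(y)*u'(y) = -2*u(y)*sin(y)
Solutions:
 u(y) = C1/cos(y)^2


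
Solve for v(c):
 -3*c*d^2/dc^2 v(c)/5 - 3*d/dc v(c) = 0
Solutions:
 v(c) = C1 + C2/c^4


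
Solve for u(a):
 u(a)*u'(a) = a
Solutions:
 u(a) = -sqrt(C1 + a^2)
 u(a) = sqrt(C1 + a^2)


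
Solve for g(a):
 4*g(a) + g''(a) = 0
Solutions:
 g(a) = C1*sin(2*a) + C2*cos(2*a)


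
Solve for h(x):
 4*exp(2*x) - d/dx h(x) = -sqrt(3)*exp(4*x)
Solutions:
 h(x) = C1 + sqrt(3)*exp(4*x)/4 + 2*exp(2*x)


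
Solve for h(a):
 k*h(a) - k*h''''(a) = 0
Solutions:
 h(a) = C1*exp(-a) + C2*exp(a) + C3*sin(a) + C4*cos(a)


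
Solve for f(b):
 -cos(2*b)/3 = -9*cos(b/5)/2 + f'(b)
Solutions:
 f(b) = C1 + 45*sin(b/5)/2 - sin(2*b)/6


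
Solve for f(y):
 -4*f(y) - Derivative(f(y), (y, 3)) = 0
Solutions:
 f(y) = C3*exp(-2^(2/3)*y) + (C1*sin(2^(2/3)*sqrt(3)*y/2) + C2*cos(2^(2/3)*sqrt(3)*y/2))*exp(2^(2/3)*y/2)


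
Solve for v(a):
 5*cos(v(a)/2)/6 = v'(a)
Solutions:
 -5*a/6 - log(sin(v(a)/2) - 1) + log(sin(v(a)/2) + 1) = C1


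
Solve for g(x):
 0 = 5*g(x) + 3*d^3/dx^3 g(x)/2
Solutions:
 g(x) = C3*exp(-10^(1/3)*3^(2/3)*x/3) + (C1*sin(10^(1/3)*3^(1/6)*x/2) + C2*cos(10^(1/3)*3^(1/6)*x/2))*exp(10^(1/3)*3^(2/3)*x/6)


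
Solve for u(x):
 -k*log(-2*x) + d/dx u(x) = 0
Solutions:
 u(x) = C1 + k*x*log(-x) + k*x*(-1 + log(2))


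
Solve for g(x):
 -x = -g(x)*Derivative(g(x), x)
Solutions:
 g(x) = -sqrt(C1 + x^2)
 g(x) = sqrt(C1 + x^2)


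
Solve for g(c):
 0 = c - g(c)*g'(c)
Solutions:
 g(c) = -sqrt(C1 + c^2)
 g(c) = sqrt(C1 + c^2)


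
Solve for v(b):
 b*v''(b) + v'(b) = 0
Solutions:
 v(b) = C1 + C2*log(b)


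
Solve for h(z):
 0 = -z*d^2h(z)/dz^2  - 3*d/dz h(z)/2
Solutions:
 h(z) = C1 + C2/sqrt(z)


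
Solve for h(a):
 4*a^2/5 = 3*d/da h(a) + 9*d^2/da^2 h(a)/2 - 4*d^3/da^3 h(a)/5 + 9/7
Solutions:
 h(a) = C1 + C2*exp(a*(45 - sqrt(2985))/16) + C3*exp(a*(45 + sqrt(2985))/16) + 4*a^3/45 - 2*a^2/5 + 1439*a/1575


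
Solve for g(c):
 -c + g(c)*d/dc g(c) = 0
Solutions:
 g(c) = -sqrt(C1 + c^2)
 g(c) = sqrt(C1 + c^2)


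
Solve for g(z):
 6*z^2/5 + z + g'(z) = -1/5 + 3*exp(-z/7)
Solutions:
 g(z) = C1 - 2*z^3/5 - z^2/2 - z/5 - 21*exp(-z/7)


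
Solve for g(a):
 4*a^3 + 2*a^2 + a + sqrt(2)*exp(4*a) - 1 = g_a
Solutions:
 g(a) = C1 + a^4 + 2*a^3/3 + a^2/2 - a + sqrt(2)*exp(4*a)/4


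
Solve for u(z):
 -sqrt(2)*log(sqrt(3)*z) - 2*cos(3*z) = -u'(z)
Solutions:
 u(z) = C1 + sqrt(2)*z*(log(z) - 1) + sqrt(2)*z*log(3)/2 + 2*sin(3*z)/3


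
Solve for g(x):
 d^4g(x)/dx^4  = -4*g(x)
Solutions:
 g(x) = (C1*sin(x) + C2*cos(x))*exp(-x) + (C3*sin(x) + C4*cos(x))*exp(x)


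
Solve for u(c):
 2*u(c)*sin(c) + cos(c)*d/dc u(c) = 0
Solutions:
 u(c) = C1*cos(c)^2


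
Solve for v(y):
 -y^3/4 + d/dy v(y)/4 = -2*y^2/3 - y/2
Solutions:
 v(y) = C1 + y^4/4 - 8*y^3/9 - y^2


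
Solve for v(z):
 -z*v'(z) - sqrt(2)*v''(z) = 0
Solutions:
 v(z) = C1 + C2*erf(2^(1/4)*z/2)


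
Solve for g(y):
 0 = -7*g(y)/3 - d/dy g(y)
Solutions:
 g(y) = C1*exp(-7*y/3)


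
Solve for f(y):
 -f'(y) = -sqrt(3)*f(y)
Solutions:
 f(y) = C1*exp(sqrt(3)*y)


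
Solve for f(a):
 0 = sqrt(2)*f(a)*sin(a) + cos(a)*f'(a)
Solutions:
 f(a) = C1*cos(a)^(sqrt(2))


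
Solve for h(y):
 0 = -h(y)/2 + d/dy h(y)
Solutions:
 h(y) = C1*exp(y/2)


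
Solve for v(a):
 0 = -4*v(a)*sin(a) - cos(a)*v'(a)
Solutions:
 v(a) = C1*cos(a)^4


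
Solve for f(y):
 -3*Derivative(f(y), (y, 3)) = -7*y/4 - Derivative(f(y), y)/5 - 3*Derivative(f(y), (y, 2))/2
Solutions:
 f(y) = C1 + C2*exp(y*(15 - sqrt(465))/60) + C3*exp(y*(15 + sqrt(465))/60) - 35*y^2/8 + 525*y/8


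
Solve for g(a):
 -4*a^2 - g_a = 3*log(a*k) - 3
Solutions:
 g(a) = C1 - 4*a^3/3 - 3*a*log(a*k) + 6*a


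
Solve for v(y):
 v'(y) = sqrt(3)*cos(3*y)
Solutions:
 v(y) = C1 + sqrt(3)*sin(3*y)/3


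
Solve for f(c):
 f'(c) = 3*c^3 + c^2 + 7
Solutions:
 f(c) = C1 + 3*c^4/4 + c^3/3 + 7*c


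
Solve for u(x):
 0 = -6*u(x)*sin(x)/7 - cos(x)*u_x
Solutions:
 u(x) = C1*cos(x)^(6/7)


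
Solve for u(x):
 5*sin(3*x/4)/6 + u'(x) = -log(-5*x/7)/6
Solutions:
 u(x) = C1 - x*log(-x)/6 - x*log(5)/6 + x/6 + x*log(7)/6 + 10*cos(3*x/4)/9


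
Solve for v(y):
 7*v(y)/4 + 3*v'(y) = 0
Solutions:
 v(y) = C1*exp(-7*y/12)


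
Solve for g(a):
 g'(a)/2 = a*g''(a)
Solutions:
 g(a) = C1 + C2*a^(3/2)


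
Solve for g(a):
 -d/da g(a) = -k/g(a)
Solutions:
 g(a) = -sqrt(C1 + 2*a*k)
 g(a) = sqrt(C1 + 2*a*k)


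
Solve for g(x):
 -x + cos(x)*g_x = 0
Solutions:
 g(x) = C1 + Integral(x/cos(x), x)


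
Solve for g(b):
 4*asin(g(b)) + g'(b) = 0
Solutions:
 Integral(1/asin(_y), (_y, g(b))) = C1 - 4*b


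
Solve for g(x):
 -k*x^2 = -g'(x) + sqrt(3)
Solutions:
 g(x) = C1 + k*x^3/3 + sqrt(3)*x


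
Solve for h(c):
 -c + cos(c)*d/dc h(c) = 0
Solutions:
 h(c) = C1 + Integral(c/cos(c), c)


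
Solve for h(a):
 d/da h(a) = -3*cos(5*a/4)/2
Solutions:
 h(a) = C1 - 6*sin(5*a/4)/5


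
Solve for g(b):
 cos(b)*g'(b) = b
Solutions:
 g(b) = C1 + Integral(b/cos(b), b)


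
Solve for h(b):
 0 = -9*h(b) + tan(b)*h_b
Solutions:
 h(b) = C1*sin(b)^9


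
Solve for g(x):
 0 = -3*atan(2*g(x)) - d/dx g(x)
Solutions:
 Integral(1/atan(2*_y), (_y, g(x))) = C1 - 3*x


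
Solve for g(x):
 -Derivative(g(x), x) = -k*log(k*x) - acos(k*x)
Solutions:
 g(x) = C1 + k*x*(log(k*x) - 1) + Piecewise((x*acos(k*x) - sqrt(-k^2*x^2 + 1)/k, Ne(k, 0)), (pi*x/2, True))


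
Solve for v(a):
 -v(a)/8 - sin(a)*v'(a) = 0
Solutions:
 v(a) = C1*(cos(a) + 1)^(1/16)/(cos(a) - 1)^(1/16)


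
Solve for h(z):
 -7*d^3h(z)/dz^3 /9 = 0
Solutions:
 h(z) = C1 + C2*z + C3*z^2


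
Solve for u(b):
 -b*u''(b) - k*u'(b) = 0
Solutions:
 u(b) = C1 + b^(1 - re(k))*(C2*sin(log(b)*Abs(im(k))) + C3*cos(log(b)*im(k)))


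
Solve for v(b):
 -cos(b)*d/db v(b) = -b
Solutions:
 v(b) = C1 + Integral(b/cos(b), b)


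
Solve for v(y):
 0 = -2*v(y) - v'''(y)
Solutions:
 v(y) = C3*exp(-2^(1/3)*y) + (C1*sin(2^(1/3)*sqrt(3)*y/2) + C2*cos(2^(1/3)*sqrt(3)*y/2))*exp(2^(1/3)*y/2)


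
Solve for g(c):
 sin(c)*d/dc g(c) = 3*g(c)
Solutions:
 g(c) = C1*(cos(c) - 1)^(3/2)/(cos(c) + 1)^(3/2)


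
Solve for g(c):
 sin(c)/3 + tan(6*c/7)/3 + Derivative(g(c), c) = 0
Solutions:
 g(c) = C1 + 7*log(cos(6*c/7))/18 + cos(c)/3


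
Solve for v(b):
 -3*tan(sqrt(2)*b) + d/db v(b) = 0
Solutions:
 v(b) = C1 - 3*sqrt(2)*log(cos(sqrt(2)*b))/2


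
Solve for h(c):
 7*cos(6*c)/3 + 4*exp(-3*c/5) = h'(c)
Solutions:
 h(c) = C1 + 7*sin(6*c)/18 - 20*exp(-3*c/5)/3


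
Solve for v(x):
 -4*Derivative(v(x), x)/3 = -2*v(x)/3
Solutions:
 v(x) = C1*exp(x/2)


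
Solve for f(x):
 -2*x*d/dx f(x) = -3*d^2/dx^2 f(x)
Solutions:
 f(x) = C1 + C2*erfi(sqrt(3)*x/3)


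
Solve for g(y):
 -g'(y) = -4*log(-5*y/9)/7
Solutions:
 g(y) = C1 + 4*y*log(-y)/7 + 4*y*(-2*log(3) - 1 + log(5))/7


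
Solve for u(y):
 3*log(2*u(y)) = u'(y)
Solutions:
 -Integral(1/(log(_y) + log(2)), (_y, u(y)))/3 = C1 - y


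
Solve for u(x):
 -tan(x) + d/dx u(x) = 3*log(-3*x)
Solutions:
 u(x) = C1 + 3*x*log(-x) - 3*x + 3*x*log(3) - log(cos(x))


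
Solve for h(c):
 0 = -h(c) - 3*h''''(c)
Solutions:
 h(c) = (C1*sin(sqrt(2)*3^(3/4)*c/6) + C2*cos(sqrt(2)*3^(3/4)*c/6))*exp(-sqrt(2)*3^(3/4)*c/6) + (C3*sin(sqrt(2)*3^(3/4)*c/6) + C4*cos(sqrt(2)*3^(3/4)*c/6))*exp(sqrt(2)*3^(3/4)*c/6)


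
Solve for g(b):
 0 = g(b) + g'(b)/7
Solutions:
 g(b) = C1*exp(-7*b)


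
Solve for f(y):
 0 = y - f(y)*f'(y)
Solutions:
 f(y) = -sqrt(C1 + y^2)
 f(y) = sqrt(C1 + y^2)


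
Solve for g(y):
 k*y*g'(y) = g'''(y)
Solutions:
 g(y) = C1 + Integral(C2*airyai(k^(1/3)*y) + C3*airybi(k^(1/3)*y), y)


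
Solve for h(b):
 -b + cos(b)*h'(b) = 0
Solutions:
 h(b) = C1 + Integral(b/cos(b), b)


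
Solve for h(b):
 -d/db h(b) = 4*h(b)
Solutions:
 h(b) = C1*exp(-4*b)


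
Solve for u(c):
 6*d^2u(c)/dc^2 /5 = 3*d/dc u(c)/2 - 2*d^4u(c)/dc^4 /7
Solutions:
 u(c) = C1 + C2*exp(35^(1/3)*c*(-(75 + 11*sqrt(65))^(1/3) + 4*35^(1/3)/(75 + 11*sqrt(65))^(1/3))/20)*sin(sqrt(3)*35^(1/3)*c*(4*35^(1/3)/(75 + 11*sqrt(65))^(1/3) + (75 + 11*sqrt(65))^(1/3))/20) + C3*exp(35^(1/3)*c*(-(75 + 11*sqrt(65))^(1/3) + 4*35^(1/3)/(75 + 11*sqrt(65))^(1/3))/20)*cos(sqrt(3)*35^(1/3)*c*(4*35^(1/3)/(75 + 11*sqrt(65))^(1/3) + (75 + 11*sqrt(65))^(1/3))/20) + C4*exp(-35^(1/3)*c*(-(75 + 11*sqrt(65))^(1/3) + 4*35^(1/3)/(75 + 11*sqrt(65))^(1/3))/10)


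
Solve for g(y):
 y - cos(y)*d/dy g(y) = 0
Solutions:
 g(y) = C1 + Integral(y/cos(y), y)


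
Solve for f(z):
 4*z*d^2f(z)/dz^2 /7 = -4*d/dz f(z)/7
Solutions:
 f(z) = C1 + C2*log(z)


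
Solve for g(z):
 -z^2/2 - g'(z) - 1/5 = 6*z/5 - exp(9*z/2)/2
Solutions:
 g(z) = C1 - z^3/6 - 3*z^2/5 - z/5 + exp(9*z/2)/9


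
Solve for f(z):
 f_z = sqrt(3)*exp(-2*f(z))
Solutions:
 f(z) = log(-sqrt(C1 + 2*sqrt(3)*z))
 f(z) = log(C1 + 2*sqrt(3)*z)/2


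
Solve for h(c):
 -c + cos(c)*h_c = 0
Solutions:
 h(c) = C1 + Integral(c/cos(c), c)


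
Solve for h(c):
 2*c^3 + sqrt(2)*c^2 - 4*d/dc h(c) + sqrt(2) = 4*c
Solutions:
 h(c) = C1 + c^4/8 + sqrt(2)*c^3/12 - c^2/2 + sqrt(2)*c/4


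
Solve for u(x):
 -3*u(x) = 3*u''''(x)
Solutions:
 u(x) = (C1*sin(sqrt(2)*x/2) + C2*cos(sqrt(2)*x/2))*exp(-sqrt(2)*x/2) + (C3*sin(sqrt(2)*x/2) + C4*cos(sqrt(2)*x/2))*exp(sqrt(2)*x/2)


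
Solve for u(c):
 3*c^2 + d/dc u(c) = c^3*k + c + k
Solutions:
 u(c) = C1 + c^4*k/4 - c^3 + c^2/2 + c*k


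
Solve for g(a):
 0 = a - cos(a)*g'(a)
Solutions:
 g(a) = C1 + Integral(a/cos(a), a)


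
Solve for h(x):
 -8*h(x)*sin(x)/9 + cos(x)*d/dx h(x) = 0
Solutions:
 h(x) = C1/cos(x)^(8/9)


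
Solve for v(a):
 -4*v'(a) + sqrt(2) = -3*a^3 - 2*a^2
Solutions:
 v(a) = C1 + 3*a^4/16 + a^3/6 + sqrt(2)*a/4


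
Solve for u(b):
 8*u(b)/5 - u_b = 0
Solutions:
 u(b) = C1*exp(8*b/5)


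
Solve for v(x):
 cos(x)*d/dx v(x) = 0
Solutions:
 v(x) = C1


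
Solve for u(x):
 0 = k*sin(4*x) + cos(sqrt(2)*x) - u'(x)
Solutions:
 u(x) = C1 - k*cos(4*x)/4 + sqrt(2)*sin(sqrt(2)*x)/2


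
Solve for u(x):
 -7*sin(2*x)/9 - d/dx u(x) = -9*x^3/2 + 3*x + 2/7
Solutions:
 u(x) = C1 + 9*x^4/8 - 3*x^2/2 - 2*x/7 + 7*cos(2*x)/18


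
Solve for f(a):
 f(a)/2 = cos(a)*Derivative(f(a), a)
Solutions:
 f(a) = C1*(sin(a) + 1)^(1/4)/(sin(a) - 1)^(1/4)


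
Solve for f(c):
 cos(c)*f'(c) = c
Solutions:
 f(c) = C1 + Integral(c/cos(c), c)


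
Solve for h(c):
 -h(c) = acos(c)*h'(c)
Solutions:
 h(c) = C1*exp(-Integral(1/acos(c), c))


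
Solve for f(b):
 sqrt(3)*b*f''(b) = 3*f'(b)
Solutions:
 f(b) = C1 + C2*b^(1 + sqrt(3))


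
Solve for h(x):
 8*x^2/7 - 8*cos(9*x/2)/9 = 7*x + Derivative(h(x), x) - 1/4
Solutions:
 h(x) = C1 + 8*x^3/21 - 7*x^2/2 + x/4 - 16*sin(9*x/2)/81


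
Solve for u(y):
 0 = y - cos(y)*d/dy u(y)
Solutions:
 u(y) = C1 + Integral(y/cos(y), y)


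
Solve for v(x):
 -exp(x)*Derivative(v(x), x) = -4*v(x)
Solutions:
 v(x) = C1*exp(-4*exp(-x))


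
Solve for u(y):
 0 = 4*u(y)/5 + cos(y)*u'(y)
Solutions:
 u(y) = C1*(sin(y) - 1)^(2/5)/(sin(y) + 1)^(2/5)


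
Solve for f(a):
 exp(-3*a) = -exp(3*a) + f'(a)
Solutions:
 f(a) = C1 + 2*sinh(3*a)/3


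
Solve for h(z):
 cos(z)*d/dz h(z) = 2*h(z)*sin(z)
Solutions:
 h(z) = C1/cos(z)^2


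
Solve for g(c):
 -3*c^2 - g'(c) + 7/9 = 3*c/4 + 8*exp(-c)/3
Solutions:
 g(c) = C1 - c^3 - 3*c^2/8 + 7*c/9 + 8*exp(-c)/3


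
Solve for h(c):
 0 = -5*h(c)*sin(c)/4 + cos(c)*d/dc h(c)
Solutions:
 h(c) = C1/cos(c)^(5/4)


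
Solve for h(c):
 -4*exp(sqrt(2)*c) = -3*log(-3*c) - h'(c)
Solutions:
 h(c) = C1 - 3*c*log(-c) + 3*c*(1 - log(3)) + 2*sqrt(2)*exp(sqrt(2)*c)


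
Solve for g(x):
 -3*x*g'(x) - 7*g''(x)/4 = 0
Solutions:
 g(x) = C1 + C2*erf(sqrt(42)*x/7)


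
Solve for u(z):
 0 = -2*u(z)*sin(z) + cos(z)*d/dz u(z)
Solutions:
 u(z) = C1/cos(z)^2


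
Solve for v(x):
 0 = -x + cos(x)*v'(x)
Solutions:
 v(x) = C1 + Integral(x/cos(x), x)


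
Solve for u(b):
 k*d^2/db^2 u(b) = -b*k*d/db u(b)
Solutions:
 u(b) = C1 + C2*erf(sqrt(2)*b/2)


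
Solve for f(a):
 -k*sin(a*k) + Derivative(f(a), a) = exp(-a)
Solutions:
 f(a) = C1 - cos(a*k) - exp(-a)


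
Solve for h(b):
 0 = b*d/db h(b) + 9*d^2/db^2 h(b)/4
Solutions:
 h(b) = C1 + C2*erf(sqrt(2)*b/3)


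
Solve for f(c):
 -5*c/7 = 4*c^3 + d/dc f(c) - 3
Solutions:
 f(c) = C1 - c^4 - 5*c^2/14 + 3*c


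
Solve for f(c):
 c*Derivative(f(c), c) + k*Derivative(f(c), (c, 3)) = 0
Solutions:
 f(c) = C1 + Integral(C2*airyai(c*(-1/k)^(1/3)) + C3*airybi(c*(-1/k)^(1/3)), c)


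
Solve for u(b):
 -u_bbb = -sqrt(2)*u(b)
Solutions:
 u(b) = C3*exp(2^(1/6)*b) + (C1*sin(2^(1/6)*sqrt(3)*b/2) + C2*cos(2^(1/6)*sqrt(3)*b/2))*exp(-2^(1/6)*b/2)


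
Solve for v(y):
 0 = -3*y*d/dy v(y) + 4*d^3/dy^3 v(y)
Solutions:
 v(y) = C1 + Integral(C2*airyai(6^(1/3)*y/2) + C3*airybi(6^(1/3)*y/2), y)


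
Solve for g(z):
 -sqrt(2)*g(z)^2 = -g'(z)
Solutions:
 g(z) = -1/(C1 + sqrt(2)*z)


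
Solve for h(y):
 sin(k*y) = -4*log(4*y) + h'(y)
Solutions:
 h(y) = C1 + 4*y*log(y) - 4*y + 8*y*log(2) + Piecewise((-cos(k*y)/k, Ne(k, 0)), (0, True))


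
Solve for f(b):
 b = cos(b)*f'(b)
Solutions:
 f(b) = C1 + Integral(b/cos(b), b)


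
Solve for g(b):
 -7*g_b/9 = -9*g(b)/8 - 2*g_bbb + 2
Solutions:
 g(b) = C1*exp(6^(1/3)*b*(28*6^(1/3)/(sqrt(4651257) + 2187)^(1/3) + (sqrt(4651257) + 2187)^(1/3))/72)*sin(2^(1/3)*3^(1/6)*b*(-3^(2/3)*(sqrt(4651257) + 2187)^(1/3) + 84*2^(1/3)/(sqrt(4651257) + 2187)^(1/3))/72) + C2*exp(6^(1/3)*b*(28*6^(1/3)/(sqrt(4651257) + 2187)^(1/3) + (sqrt(4651257) + 2187)^(1/3))/72)*cos(2^(1/3)*3^(1/6)*b*(-3^(2/3)*(sqrt(4651257) + 2187)^(1/3) + 84*2^(1/3)/(sqrt(4651257) + 2187)^(1/3))/72) + C3*exp(-6^(1/3)*b*(28*6^(1/3)/(sqrt(4651257) + 2187)^(1/3) + (sqrt(4651257) + 2187)^(1/3))/36) + 16/9


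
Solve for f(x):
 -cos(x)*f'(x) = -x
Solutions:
 f(x) = C1 + Integral(x/cos(x), x)


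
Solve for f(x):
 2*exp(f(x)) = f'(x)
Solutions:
 f(x) = log(-1/(C1 + 2*x))


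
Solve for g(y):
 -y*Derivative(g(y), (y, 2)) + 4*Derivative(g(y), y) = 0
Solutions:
 g(y) = C1 + C2*y^5


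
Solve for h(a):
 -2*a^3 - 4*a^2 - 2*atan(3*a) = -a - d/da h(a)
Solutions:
 h(a) = C1 + a^4/2 + 4*a^3/3 - a^2/2 + 2*a*atan(3*a) - log(9*a^2 + 1)/3


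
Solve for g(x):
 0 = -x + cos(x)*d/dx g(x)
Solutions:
 g(x) = C1 + Integral(x/cos(x), x)


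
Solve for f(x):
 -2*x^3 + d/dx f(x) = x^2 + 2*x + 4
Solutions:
 f(x) = C1 + x^4/2 + x^3/3 + x^2 + 4*x


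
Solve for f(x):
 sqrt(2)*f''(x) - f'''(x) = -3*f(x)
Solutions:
 f(x) = C1*exp(x*(-2^(2/3)*(4*sqrt(2) + 81 + sqrt(-32 + (4*sqrt(2) + 81)^2))^(1/3) - 4*2^(1/3)/(4*sqrt(2) + 81 + sqrt(-32 + (4*sqrt(2) + 81)^2))^(1/3) + 4*sqrt(2))/12)*sin(2^(1/3)*sqrt(3)*x*(-2^(1/3)*(4*sqrt(2) + 81 + sqrt(-32 + 729*(-3 - 4*sqrt(2)/27)^2))^(1/3) + 4/(4*sqrt(2) + 81 + sqrt(-32 + 729*(-3 - 4*sqrt(2)/27)^2))^(1/3))/12) + C2*exp(x*(-2^(2/3)*(4*sqrt(2) + 81 + sqrt(-32 + (4*sqrt(2) + 81)^2))^(1/3) - 4*2^(1/3)/(4*sqrt(2) + 81 + sqrt(-32 + (4*sqrt(2) + 81)^2))^(1/3) + 4*sqrt(2))/12)*cos(2^(1/3)*sqrt(3)*x*(-2^(1/3)*(4*sqrt(2) + 81 + sqrt(-32 + 729*(-3 - 4*sqrt(2)/27)^2))^(1/3) + 4/(4*sqrt(2) + 81 + sqrt(-32 + 729*(-3 - 4*sqrt(2)/27)^2))^(1/3))/12) + C3*exp(x*(4*2^(1/3)/(4*sqrt(2) + 81 + sqrt(-32 + (4*sqrt(2) + 81)^2))^(1/3) + 2*sqrt(2) + 2^(2/3)*(4*sqrt(2) + 81 + sqrt(-32 + (4*sqrt(2) + 81)^2))^(1/3))/6)


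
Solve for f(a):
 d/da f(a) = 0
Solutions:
 f(a) = C1


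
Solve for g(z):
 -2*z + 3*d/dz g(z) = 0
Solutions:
 g(z) = C1 + z^2/3


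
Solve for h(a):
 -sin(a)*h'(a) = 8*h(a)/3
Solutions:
 h(a) = C1*(cos(a) + 1)^(4/3)/(cos(a) - 1)^(4/3)


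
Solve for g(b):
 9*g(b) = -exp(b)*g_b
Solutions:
 g(b) = C1*exp(9*exp(-b))


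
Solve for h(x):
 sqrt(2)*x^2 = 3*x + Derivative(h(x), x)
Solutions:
 h(x) = C1 + sqrt(2)*x^3/3 - 3*x^2/2


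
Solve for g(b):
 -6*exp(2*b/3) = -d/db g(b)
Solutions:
 g(b) = C1 + 9*exp(2*b/3)


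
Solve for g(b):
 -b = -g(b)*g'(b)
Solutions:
 g(b) = -sqrt(C1 + b^2)
 g(b) = sqrt(C1 + b^2)


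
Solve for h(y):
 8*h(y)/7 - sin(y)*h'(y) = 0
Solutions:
 h(y) = C1*(cos(y) - 1)^(4/7)/(cos(y) + 1)^(4/7)


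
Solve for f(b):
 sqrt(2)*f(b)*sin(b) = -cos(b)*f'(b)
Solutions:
 f(b) = C1*cos(b)^(sqrt(2))


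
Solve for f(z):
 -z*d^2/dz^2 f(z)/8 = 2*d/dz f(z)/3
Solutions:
 f(z) = C1 + C2/z^(13/3)


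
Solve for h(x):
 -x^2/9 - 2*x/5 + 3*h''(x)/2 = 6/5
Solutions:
 h(x) = C1 + C2*x + x^4/162 + 2*x^3/45 + 2*x^2/5


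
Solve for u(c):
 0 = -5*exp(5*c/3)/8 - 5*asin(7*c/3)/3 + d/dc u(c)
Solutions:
 u(c) = C1 + 5*c*asin(7*c/3)/3 + 5*sqrt(9 - 49*c^2)/21 + 3*exp(5*c/3)/8


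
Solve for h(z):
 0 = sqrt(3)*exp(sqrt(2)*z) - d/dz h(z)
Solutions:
 h(z) = C1 + sqrt(6)*exp(sqrt(2)*z)/2


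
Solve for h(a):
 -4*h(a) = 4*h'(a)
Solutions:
 h(a) = C1*exp(-a)


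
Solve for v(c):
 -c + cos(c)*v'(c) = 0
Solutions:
 v(c) = C1 + Integral(c/cos(c), c)


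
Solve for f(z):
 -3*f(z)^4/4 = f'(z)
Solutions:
 f(z) = 2^(2/3)*(1/(C1 + 9*z))^(1/3)
 f(z) = (-6^(2/3) - 3*2^(2/3)*3^(1/6)*I)*(1/(C1 + 3*z))^(1/3)/6
 f(z) = (-6^(2/3) + 3*2^(2/3)*3^(1/6)*I)*(1/(C1 + 3*z))^(1/3)/6


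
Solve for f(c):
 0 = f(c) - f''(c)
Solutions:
 f(c) = C1*exp(-c) + C2*exp(c)


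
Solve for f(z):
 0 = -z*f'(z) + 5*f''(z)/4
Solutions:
 f(z) = C1 + C2*erfi(sqrt(10)*z/5)


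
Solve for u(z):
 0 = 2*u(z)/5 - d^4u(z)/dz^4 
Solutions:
 u(z) = C1*exp(-2^(1/4)*5^(3/4)*z/5) + C2*exp(2^(1/4)*5^(3/4)*z/5) + C3*sin(2^(1/4)*5^(3/4)*z/5) + C4*cos(2^(1/4)*5^(3/4)*z/5)


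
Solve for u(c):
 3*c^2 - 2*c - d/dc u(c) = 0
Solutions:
 u(c) = C1 + c^3 - c^2


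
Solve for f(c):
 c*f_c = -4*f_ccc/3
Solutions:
 f(c) = C1 + Integral(C2*airyai(-6^(1/3)*c/2) + C3*airybi(-6^(1/3)*c/2), c)


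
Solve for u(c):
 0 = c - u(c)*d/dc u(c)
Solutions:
 u(c) = -sqrt(C1 + c^2)
 u(c) = sqrt(C1 + c^2)


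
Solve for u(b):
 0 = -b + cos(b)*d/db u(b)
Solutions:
 u(b) = C1 + Integral(b/cos(b), b)


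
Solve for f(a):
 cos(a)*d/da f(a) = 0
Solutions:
 f(a) = C1


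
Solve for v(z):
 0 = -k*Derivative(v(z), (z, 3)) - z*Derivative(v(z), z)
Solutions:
 v(z) = C1 + Integral(C2*airyai(z*(-1/k)^(1/3)) + C3*airybi(z*(-1/k)^(1/3)), z)


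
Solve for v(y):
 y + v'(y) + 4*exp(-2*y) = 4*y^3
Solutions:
 v(y) = C1 + y^4 - y^2/2 + 2*exp(-2*y)


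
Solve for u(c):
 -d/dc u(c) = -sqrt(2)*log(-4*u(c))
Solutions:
 -sqrt(2)*Integral(1/(log(-_y) + 2*log(2)), (_y, u(c)))/2 = C1 - c


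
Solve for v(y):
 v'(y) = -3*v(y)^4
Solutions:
 v(y) = (-3^(2/3) - 3*3^(1/6)*I)*(1/(C1 + 3*y))^(1/3)/6
 v(y) = (-3^(2/3) + 3*3^(1/6)*I)*(1/(C1 + 3*y))^(1/3)/6
 v(y) = (1/(C1 + 9*y))^(1/3)


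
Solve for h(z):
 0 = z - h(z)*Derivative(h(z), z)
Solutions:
 h(z) = -sqrt(C1 + z^2)
 h(z) = sqrt(C1 + z^2)


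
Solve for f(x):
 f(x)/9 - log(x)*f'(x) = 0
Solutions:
 f(x) = C1*exp(li(x)/9)


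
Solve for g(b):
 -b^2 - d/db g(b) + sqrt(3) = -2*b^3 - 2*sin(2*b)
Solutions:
 g(b) = C1 + b^4/2 - b^3/3 + sqrt(3)*b - cos(2*b)


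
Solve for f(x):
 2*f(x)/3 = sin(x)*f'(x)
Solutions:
 f(x) = C1*(cos(x) - 1)^(1/3)/(cos(x) + 1)^(1/3)


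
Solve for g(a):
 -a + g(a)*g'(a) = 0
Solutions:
 g(a) = -sqrt(C1 + a^2)
 g(a) = sqrt(C1 + a^2)


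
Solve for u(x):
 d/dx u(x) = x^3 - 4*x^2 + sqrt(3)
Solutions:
 u(x) = C1 + x^4/4 - 4*x^3/3 + sqrt(3)*x


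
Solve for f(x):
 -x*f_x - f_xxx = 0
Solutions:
 f(x) = C1 + Integral(C2*airyai(-x) + C3*airybi(-x), x)


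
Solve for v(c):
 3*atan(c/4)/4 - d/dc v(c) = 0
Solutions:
 v(c) = C1 + 3*c*atan(c/4)/4 - 3*log(c^2 + 16)/2


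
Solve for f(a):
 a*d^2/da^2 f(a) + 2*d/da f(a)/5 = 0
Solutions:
 f(a) = C1 + C2*a^(3/5)


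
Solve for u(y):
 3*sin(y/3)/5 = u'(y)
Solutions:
 u(y) = C1 - 9*cos(y/3)/5


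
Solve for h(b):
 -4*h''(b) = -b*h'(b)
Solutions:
 h(b) = C1 + C2*erfi(sqrt(2)*b/4)


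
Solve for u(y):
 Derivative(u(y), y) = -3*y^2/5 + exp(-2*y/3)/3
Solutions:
 u(y) = C1 - y^3/5 - exp(-2*y/3)/2


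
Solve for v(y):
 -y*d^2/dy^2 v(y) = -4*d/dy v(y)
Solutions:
 v(y) = C1 + C2*y^5


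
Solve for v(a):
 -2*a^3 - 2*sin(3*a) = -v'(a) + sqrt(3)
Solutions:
 v(a) = C1 + a^4/2 + sqrt(3)*a - 2*cos(3*a)/3


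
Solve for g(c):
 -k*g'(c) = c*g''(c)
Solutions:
 g(c) = C1 + c^(1 - re(k))*(C2*sin(log(c)*Abs(im(k))) + C3*cos(log(c)*im(k)))


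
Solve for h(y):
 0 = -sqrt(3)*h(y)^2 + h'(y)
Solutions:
 h(y) = -1/(C1 + sqrt(3)*y)


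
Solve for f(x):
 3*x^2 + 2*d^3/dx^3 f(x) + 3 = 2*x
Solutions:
 f(x) = C1 + C2*x + C3*x^2 - x^5/40 + x^4/24 - x^3/4


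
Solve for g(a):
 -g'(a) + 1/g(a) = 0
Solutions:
 g(a) = -sqrt(C1 + 2*a)
 g(a) = sqrt(C1 + 2*a)


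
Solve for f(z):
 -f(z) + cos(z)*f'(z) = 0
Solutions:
 f(z) = C1*sqrt(sin(z) + 1)/sqrt(sin(z) - 1)


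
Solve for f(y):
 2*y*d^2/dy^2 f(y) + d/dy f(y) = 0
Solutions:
 f(y) = C1 + C2*sqrt(y)


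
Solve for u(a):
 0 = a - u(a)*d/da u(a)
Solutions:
 u(a) = -sqrt(C1 + a^2)
 u(a) = sqrt(C1 + a^2)


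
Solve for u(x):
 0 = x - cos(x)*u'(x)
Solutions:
 u(x) = C1 + Integral(x/cos(x), x)


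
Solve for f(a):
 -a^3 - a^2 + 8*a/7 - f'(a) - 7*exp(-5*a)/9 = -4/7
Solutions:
 f(a) = C1 - a^4/4 - a^3/3 + 4*a^2/7 + 4*a/7 + 7*exp(-5*a)/45


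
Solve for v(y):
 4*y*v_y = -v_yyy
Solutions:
 v(y) = C1 + Integral(C2*airyai(-2^(2/3)*y) + C3*airybi(-2^(2/3)*y), y)


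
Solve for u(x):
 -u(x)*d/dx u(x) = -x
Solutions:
 u(x) = -sqrt(C1 + x^2)
 u(x) = sqrt(C1 + x^2)


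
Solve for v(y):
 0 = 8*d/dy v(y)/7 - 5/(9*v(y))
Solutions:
 v(y) = -sqrt(C1 + 35*y)/6
 v(y) = sqrt(C1 + 35*y)/6


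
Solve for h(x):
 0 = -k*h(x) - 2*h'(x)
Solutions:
 h(x) = C1*exp(-k*x/2)


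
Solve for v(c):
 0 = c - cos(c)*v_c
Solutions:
 v(c) = C1 + Integral(c/cos(c), c)


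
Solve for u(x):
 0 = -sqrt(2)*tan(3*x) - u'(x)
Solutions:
 u(x) = C1 + sqrt(2)*log(cos(3*x))/3


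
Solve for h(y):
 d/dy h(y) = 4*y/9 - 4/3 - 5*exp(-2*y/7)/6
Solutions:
 h(y) = C1 + 2*y^2/9 - 4*y/3 + 35*exp(-2*y/7)/12


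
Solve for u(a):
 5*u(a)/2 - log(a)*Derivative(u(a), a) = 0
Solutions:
 u(a) = C1*exp(5*li(a)/2)


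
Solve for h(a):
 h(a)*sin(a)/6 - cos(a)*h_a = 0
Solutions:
 h(a) = C1/cos(a)^(1/6)


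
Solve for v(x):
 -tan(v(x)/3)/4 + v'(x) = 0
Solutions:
 v(x) = -3*asin(C1*exp(x/12)) + 3*pi
 v(x) = 3*asin(C1*exp(x/12))


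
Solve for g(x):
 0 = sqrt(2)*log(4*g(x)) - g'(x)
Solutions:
 -sqrt(2)*Integral(1/(log(_y) + 2*log(2)), (_y, g(x)))/2 = C1 - x


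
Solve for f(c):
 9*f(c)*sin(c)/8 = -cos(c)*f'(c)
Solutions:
 f(c) = C1*cos(c)^(9/8)


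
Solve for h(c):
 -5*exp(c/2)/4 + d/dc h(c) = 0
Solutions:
 h(c) = C1 + 5*exp(c/2)/2


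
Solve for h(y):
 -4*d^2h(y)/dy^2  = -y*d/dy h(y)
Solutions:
 h(y) = C1 + C2*erfi(sqrt(2)*y/4)


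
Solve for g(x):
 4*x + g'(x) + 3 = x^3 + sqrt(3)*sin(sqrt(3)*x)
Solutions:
 g(x) = C1 + x^4/4 - 2*x^2 - 3*x - cos(sqrt(3)*x)


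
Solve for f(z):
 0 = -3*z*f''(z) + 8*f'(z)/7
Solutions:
 f(z) = C1 + C2*z^(29/21)


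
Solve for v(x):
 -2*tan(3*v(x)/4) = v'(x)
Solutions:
 v(x) = -4*asin(C1*exp(-3*x/2))/3 + 4*pi/3
 v(x) = 4*asin(C1*exp(-3*x/2))/3


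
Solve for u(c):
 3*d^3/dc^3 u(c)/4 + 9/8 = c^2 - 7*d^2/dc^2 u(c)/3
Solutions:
 u(c) = C1 + C2*c + C3*exp(-28*c/9) + c^4/28 - 9*c^3/196 - 135*c^2/686


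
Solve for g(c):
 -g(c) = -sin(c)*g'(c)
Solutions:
 g(c) = C1*sqrt(cos(c) - 1)/sqrt(cos(c) + 1)


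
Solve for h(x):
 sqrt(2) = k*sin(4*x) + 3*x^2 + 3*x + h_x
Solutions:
 h(x) = C1 + k*cos(4*x)/4 - x^3 - 3*x^2/2 + sqrt(2)*x


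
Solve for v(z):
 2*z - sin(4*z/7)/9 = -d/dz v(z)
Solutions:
 v(z) = C1 - z^2 - 7*cos(4*z/7)/36


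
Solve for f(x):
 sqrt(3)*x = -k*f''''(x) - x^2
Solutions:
 f(x) = C1 + C2*x + C3*x^2 + C4*x^3 - x^6/(360*k) - sqrt(3)*x^5/(120*k)


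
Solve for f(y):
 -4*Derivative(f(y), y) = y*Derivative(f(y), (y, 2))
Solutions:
 f(y) = C1 + C2/y^3


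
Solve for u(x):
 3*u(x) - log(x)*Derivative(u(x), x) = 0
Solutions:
 u(x) = C1*exp(3*li(x))


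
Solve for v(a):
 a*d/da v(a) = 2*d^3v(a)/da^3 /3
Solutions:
 v(a) = C1 + Integral(C2*airyai(2^(2/3)*3^(1/3)*a/2) + C3*airybi(2^(2/3)*3^(1/3)*a/2), a)


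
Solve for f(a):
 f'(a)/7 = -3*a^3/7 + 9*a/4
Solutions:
 f(a) = C1 - 3*a^4/4 + 63*a^2/8


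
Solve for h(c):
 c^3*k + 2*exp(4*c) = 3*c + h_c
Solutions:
 h(c) = C1 + c^4*k/4 - 3*c^2/2 + exp(4*c)/2


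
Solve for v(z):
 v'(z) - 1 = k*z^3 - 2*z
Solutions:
 v(z) = C1 + k*z^4/4 - z^2 + z


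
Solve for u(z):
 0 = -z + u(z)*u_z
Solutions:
 u(z) = -sqrt(C1 + z^2)
 u(z) = sqrt(C1 + z^2)


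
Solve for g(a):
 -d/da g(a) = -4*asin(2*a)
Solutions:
 g(a) = C1 + 4*a*asin(2*a) + 2*sqrt(1 - 4*a^2)


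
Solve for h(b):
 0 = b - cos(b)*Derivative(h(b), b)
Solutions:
 h(b) = C1 + Integral(b/cos(b), b)


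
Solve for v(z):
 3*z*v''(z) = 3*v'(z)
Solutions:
 v(z) = C1 + C2*z^2


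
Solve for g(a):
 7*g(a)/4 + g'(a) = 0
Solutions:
 g(a) = C1*exp(-7*a/4)


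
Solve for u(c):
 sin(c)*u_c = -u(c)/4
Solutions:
 u(c) = C1*(cos(c) + 1)^(1/8)/(cos(c) - 1)^(1/8)


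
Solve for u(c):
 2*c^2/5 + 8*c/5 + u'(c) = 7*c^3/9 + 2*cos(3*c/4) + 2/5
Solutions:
 u(c) = C1 + 7*c^4/36 - 2*c^3/15 - 4*c^2/5 + 2*c/5 + 8*sin(3*c/4)/3


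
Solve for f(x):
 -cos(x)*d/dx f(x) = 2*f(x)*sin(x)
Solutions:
 f(x) = C1*cos(x)^2


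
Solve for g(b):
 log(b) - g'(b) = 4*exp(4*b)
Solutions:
 g(b) = C1 + b*log(b) - b - exp(4*b)


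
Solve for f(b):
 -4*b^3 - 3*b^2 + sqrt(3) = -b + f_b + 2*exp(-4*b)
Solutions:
 f(b) = C1 - b^4 - b^3 + b^2/2 + sqrt(3)*b + exp(-4*b)/2


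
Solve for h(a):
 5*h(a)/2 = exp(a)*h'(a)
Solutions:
 h(a) = C1*exp(-5*exp(-a)/2)


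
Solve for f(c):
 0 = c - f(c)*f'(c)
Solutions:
 f(c) = -sqrt(C1 + c^2)
 f(c) = sqrt(C1 + c^2)


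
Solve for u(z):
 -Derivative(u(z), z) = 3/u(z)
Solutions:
 u(z) = -sqrt(C1 - 6*z)
 u(z) = sqrt(C1 - 6*z)


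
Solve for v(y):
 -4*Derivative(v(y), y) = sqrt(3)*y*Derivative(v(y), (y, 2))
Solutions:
 v(y) = C1 + C2*y^(1 - 4*sqrt(3)/3)


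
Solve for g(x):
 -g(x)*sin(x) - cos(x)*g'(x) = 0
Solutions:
 g(x) = C1*cos(x)


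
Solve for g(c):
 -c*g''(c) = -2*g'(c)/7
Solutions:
 g(c) = C1 + C2*c^(9/7)


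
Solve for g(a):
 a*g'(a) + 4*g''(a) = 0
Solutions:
 g(a) = C1 + C2*erf(sqrt(2)*a/4)


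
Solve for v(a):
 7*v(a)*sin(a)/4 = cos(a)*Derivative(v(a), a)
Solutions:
 v(a) = C1/cos(a)^(7/4)


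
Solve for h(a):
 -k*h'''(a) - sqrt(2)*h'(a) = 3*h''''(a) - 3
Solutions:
 h(a) = C1 + C2*exp(-a*(2*2^(1/3)*k^2/(2*k^3 + sqrt(-4*k^6 + (2*k^3 + 243*sqrt(2))^2) + 243*sqrt(2))^(1/3) + 2*k + 2^(2/3)*(2*k^3 + sqrt(-4*k^6 + (2*k^3 + 243*sqrt(2))^2) + 243*sqrt(2))^(1/3))/18) + C3*exp(a*(-8*2^(1/3)*k^2/((-1 + sqrt(3)*I)*(2*k^3 + sqrt(-4*k^6 + (2*k^3 + 243*sqrt(2))^2) + 243*sqrt(2))^(1/3)) - 4*k + 2^(2/3)*(2*k^3 + sqrt(-4*k^6 + (2*k^3 + 243*sqrt(2))^2) + 243*sqrt(2))^(1/3) - 2^(2/3)*sqrt(3)*I*(2*k^3 + sqrt(-4*k^6 + (2*k^3 + 243*sqrt(2))^2) + 243*sqrt(2))^(1/3))/36) + C4*exp(a*(8*2^(1/3)*k^2/((1 + sqrt(3)*I)*(2*k^3 + sqrt(-4*k^6 + (2*k^3 + 243*sqrt(2))^2) + 243*sqrt(2))^(1/3)) - 4*k + 2^(2/3)*(2*k^3 + sqrt(-4*k^6 + (2*k^3 + 243*sqrt(2))^2) + 243*sqrt(2))^(1/3) + 2^(2/3)*sqrt(3)*I*(2*k^3 + sqrt(-4*k^6 + (2*k^3 + 243*sqrt(2))^2) + 243*sqrt(2))^(1/3))/36) + 3*sqrt(2)*a/2


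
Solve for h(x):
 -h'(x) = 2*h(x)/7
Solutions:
 h(x) = C1*exp(-2*x/7)


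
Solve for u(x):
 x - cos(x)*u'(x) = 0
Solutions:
 u(x) = C1 + Integral(x/cos(x), x)


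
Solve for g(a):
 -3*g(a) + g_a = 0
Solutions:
 g(a) = C1*exp(3*a)


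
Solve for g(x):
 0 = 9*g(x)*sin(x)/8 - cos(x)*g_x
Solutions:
 g(x) = C1/cos(x)^(9/8)


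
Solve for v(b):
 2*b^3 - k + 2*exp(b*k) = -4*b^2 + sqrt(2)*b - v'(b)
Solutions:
 v(b) = C1 - b^4/2 - 4*b^3/3 + sqrt(2)*b^2/2 + b*k - 2*exp(b*k)/k


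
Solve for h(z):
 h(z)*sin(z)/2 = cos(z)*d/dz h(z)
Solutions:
 h(z) = C1/sqrt(cos(z))


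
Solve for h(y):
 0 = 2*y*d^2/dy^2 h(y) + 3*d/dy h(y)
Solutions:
 h(y) = C1 + C2/sqrt(y)


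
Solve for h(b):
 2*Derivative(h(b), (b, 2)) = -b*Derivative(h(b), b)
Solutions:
 h(b) = C1 + C2*erf(b/2)


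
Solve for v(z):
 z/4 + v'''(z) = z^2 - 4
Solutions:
 v(z) = C1 + C2*z + C3*z^2 + z^5/60 - z^4/96 - 2*z^3/3


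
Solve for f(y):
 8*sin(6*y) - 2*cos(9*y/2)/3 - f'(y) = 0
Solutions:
 f(y) = C1 - 4*sin(9*y/2)/27 - 4*cos(6*y)/3


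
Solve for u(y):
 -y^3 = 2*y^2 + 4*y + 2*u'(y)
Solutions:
 u(y) = C1 - y^4/8 - y^3/3 - y^2


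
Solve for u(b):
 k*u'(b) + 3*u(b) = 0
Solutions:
 u(b) = C1*exp(-3*b/k)


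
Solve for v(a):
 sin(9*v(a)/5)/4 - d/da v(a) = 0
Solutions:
 -a/4 + 5*log(cos(9*v(a)/5) - 1)/18 - 5*log(cos(9*v(a)/5) + 1)/18 = C1


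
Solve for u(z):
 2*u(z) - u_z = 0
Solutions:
 u(z) = C1*exp(2*z)


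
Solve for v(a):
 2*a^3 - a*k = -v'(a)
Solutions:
 v(a) = C1 - a^4/2 + a^2*k/2


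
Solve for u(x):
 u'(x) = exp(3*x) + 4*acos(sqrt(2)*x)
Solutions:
 u(x) = C1 + 4*x*acos(sqrt(2)*x) - 2*sqrt(2)*sqrt(1 - 2*x^2) + exp(3*x)/3


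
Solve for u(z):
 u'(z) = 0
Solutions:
 u(z) = C1


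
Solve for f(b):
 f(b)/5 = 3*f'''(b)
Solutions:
 f(b) = C3*exp(15^(2/3)*b/15) + (C1*sin(3^(1/6)*5^(2/3)*b/10) + C2*cos(3^(1/6)*5^(2/3)*b/10))*exp(-15^(2/3)*b/30)


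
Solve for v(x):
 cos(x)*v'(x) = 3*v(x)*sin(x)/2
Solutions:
 v(x) = C1/cos(x)^(3/2)


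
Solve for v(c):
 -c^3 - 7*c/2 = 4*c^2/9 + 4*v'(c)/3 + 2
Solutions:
 v(c) = C1 - 3*c^4/16 - c^3/9 - 21*c^2/16 - 3*c/2


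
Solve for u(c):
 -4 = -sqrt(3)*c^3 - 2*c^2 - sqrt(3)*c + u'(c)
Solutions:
 u(c) = C1 + sqrt(3)*c^4/4 + 2*c^3/3 + sqrt(3)*c^2/2 - 4*c


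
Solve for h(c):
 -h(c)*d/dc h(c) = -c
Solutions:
 h(c) = -sqrt(C1 + c^2)
 h(c) = sqrt(C1 + c^2)


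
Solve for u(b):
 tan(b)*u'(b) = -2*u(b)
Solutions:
 u(b) = C1/sin(b)^2


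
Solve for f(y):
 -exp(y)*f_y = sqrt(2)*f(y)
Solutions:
 f(y) = C1*exp(sqrt(2)*exp(-y))


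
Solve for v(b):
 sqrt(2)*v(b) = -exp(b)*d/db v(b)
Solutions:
 v(b) = C1*exp(sqrt(2)*exp(-b))


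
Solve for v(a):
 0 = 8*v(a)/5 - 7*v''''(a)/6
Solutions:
 v(a) = C1*exp(-2*3^(1/4)*35^(3/4)*a/35) + C2*exp(2*3^(1/4)*35^(3/4)*a/35) + C3*sin(2*3^(1/4)*35^(3/4)*a/35) + C4*cos(2*3^(1/4)*35^(3/4)*a/35)


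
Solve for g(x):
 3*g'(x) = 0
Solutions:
 g(x) = C1


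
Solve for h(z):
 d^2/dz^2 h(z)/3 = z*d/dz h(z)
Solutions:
 h(z) = C1 + C2*erfi(sqrt(6)*z/2)


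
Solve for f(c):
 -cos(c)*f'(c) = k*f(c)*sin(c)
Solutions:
 f(c) = C1*exp(k*log(cos(c)))


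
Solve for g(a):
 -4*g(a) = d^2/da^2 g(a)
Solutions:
 g(a) = C1*sin(2*a) + C2*cos(2*a)


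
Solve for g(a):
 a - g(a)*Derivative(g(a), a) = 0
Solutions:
 g(a) = -sqrt(C1 + a^2)
 g(a) = sqrt(C1 + a^2)


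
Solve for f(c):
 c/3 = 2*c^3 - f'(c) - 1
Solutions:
 f(c) = C1 + c^4/2 - c^2/6 - c


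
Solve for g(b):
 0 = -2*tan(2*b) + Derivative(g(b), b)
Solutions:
 g(b) = C1 - log(cos(2*b))


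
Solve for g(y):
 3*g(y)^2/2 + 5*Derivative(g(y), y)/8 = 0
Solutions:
 g(y) = 5/(C1 + 12*y)


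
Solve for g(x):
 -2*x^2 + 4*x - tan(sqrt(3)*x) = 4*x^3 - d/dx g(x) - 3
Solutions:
 g(x) = C1 + x^4 + 2*x^3/3 - 2*x^2 - 3*x - sqrt(3)*log(cos(sqrt(3)*x))/3


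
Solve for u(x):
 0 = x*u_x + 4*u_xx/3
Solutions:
 u(x) = C1 + C2*erf(sqrt(6)*x/4)


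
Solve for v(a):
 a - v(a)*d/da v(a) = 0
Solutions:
 v(a) = -sqrt(C1 + a^2)
 v(a) = sqrt(C1 + a^2)


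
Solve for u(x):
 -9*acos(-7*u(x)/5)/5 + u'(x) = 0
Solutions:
 Integral(1/acos(-7*_y/5), (_y, u(x))) = C1 + 9*x/5


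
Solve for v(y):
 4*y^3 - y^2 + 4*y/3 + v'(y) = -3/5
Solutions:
 v(y) = C1 - y^4 + y^3/3 - 2*y^2/3 - 3*y/5


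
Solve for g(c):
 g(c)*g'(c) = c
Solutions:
 g(c) = -sqrt(C1 + c^2)
 g(c) = sqrt(C1 + c^2)


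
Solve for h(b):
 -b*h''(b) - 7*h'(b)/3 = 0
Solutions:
 h(b) = C1 + C2/b^(4/3)


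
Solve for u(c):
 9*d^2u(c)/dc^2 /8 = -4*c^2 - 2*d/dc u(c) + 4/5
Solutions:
 u(c) = C1 + C2*exp(-16*c/9) - 2*c^3/3 + 9*c^2/8 - 277*c/320


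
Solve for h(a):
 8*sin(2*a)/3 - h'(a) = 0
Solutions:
 h(a) = C1 - 4*cos(2*a)/3


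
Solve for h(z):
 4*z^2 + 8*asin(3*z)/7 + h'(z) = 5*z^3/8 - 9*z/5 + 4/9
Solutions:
 h(z) = C1 + 5*z^4/32 - 4*z^3/3 - 9*z^2/10 - 8*z*asin(3*z)/7 + 4*z/9 - 8*sqrt(1 - 9*z^2)/21


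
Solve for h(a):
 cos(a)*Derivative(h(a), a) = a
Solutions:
 h(a) = C1 + Integral(a/cos(a), a)


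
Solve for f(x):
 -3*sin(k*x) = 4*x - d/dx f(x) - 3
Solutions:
 f(x) = C1 + 2*x^2 - 3*x - 3*cos(k*x)/k


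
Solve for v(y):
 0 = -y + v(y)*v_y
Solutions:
 v(y) = -sqrt(C1 + y^2)
 v(y) = sqrt(C1 + y^2)


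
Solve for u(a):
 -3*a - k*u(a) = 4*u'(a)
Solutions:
 u(a) = C1*exp(-a*k/4) - 3*a/k + 12/k^2


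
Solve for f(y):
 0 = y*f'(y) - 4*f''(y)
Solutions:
 f(y) = C1 + C2*erfi(sqrt(2)*y/4)


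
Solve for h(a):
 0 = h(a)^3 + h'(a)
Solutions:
 h(a) = -sqrt(2)*sqrt(-1/(C1 - a))/2
 h(a) = sqrt(2)*sqrt(-1/(C1 - a))/2


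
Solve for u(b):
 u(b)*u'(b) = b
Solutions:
 u(b) = -sqrt(C1 + b^2)
 u(b) = sqrt(C1 + b^2)


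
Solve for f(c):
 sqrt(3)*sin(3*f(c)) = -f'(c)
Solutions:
 f(c) = -acos((-C1 - exp(6*sqrt(3)*c))/(C1 - exp(6*sqrt(3)*c)))/3 + 2*pi/3
 f(c) = acos((-C1 - exp(6*sqrt(3)*c))/(C1 - exp(6*sqrt(3)*c)))/3


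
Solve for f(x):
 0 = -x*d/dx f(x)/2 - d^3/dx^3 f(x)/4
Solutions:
 f(x) = C1 + Integral(C2*airyai(-2^(1/3)*x) + C3*airybi(-2^(1/3)*x), x)


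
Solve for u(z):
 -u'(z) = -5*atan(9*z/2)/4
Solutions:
 u(z) = C1 + 5*z*atan(9*z/2)/4 - 5*log(81*z^2 + 4)/36


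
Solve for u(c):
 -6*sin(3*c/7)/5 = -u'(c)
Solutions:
 u(c) = C1 - 14*cos(3*c/7)/5


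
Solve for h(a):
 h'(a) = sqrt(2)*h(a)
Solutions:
 h(a) = C1*exp(sqrt(2)*a)


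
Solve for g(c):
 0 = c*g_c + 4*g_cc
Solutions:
 g(c) = C1 + C2*erf(sqrt(2)*c/4)


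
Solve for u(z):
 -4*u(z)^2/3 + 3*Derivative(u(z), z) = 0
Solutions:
 u(z) = -9/(C1 + 4*z)


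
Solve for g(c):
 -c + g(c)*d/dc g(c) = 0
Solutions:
 g(c) = -sqrt(C1 + c^2)
 g(c) = sqrt(C1 + c^2)


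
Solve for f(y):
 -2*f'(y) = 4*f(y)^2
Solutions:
 f(y) = 1/(C1 + 2*y)


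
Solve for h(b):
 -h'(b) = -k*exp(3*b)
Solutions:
 h(b) = C1 + k*exp(3*b)/3
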